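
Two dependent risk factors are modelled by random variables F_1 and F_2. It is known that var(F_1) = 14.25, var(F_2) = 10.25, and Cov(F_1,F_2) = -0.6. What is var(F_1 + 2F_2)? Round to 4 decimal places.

var(F_1 + 2F_2) = (1)²·var(F_1) + (2)²·var(F_2) + 2·(1)·(2)·Cov(F_1,F_2)
= 1·14.25 + 4·10.25 + 4·-0.6 = 52.85

52.8500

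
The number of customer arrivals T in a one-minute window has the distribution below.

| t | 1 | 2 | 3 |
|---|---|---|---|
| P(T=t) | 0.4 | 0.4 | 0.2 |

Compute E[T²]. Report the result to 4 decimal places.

E[T²] = (1)²(0.4) + (2)²(0.4) + (3)²(0.2) = 3.8

3.8000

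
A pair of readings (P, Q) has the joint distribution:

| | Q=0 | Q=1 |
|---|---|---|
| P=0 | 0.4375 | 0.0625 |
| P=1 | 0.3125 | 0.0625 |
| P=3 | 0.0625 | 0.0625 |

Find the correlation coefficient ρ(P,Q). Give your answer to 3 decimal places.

0.289

E[P] = 0.75,  E[Q] = 0.1875
E[PQ] = 0.25
Cov(P,Q) = E[PQ] − E[P]E[Q] = 0.25 − (0.75)(0.1875) = 0.109375
Var(P) = 0.9375,  Var(Q) = 0.15234375
ρ = 0.109375 / √(0.9375·0.15234375) ≈ 0.289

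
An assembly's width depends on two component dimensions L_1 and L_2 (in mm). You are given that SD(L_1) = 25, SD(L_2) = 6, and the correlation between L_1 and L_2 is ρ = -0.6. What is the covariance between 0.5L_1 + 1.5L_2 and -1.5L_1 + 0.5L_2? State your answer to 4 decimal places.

var(L_1) = (25)² = 625;  var(L_2) = (6)² = 36
Cov(L_1,L_2) = ρ·SD(L_1)·SD(L_2) = -0.6·25·6 = -90
Cov(0.5L_1 + 1.5L_2, -1.5L_1 + 0.5L_2) = (0.5)(-1.5)var(L_1) + (1.5)(0.5)var(L_2) + [(0.5)(0.5) + (1.5)(-1.5)]Cov(L_1,L_2)
= -0.75·625 + 0.75·36 + -2·-90 = -261.75

-261.7500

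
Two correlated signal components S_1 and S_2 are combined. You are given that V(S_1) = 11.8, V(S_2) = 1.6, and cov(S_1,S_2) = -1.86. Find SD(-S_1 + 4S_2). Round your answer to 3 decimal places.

7.230

V(-S_1 + 4S_2) = (-1)²·V(S_1) + (4)²·V(S_2) + 2·(-1)·(4)·cov(S_1,S_2)
= 1·11.8 + 16·1.6 + -8·-1.86 = 52.28
SD(-S_1 + 4S_2) = √52.28 ≈ 7.230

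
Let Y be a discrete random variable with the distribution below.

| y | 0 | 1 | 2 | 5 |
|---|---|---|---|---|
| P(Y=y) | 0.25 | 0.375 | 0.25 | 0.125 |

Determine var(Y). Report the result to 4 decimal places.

E[Y] = (0)(0.25) + (1)(0.375) + (2)(0.25) + (5)(0.125) = 1.5
E[Y²] = (0)²(0.25) + (1)²(0.375) + (2)²(0.25) + (5)²(0.125) = 4.5
var(Y) = E[Y²] − (E[Y])² = 4.5 − (1.5)² = 2.25

2.2500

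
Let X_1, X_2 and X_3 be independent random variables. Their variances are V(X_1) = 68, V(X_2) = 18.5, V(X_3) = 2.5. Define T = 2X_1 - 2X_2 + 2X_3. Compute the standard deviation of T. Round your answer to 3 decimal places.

By independence, V(T) = (2)²V(X_1) + (-2)²V(X_2) + (2)²V(X_3)
= (2)²·68 + (-2)²·18.5 + (2)²·2.5 = 356
σ(T) = √356 ≈ 18.868

18.868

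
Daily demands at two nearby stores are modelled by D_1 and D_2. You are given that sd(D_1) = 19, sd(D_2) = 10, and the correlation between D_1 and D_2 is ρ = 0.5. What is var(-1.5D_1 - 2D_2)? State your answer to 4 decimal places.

var(D_1) = (19)² = 361;  var(D_2) = (10)² = 100
cov(D_1,D_2) = ρ·sd(D_1)·sd(D_2) = 0.5·19·10 = 95
var(-1.5D_1 - 2D_2) = (-1.5)²·var(D_1) + (-2)²·var(D_2) + 2·(-1.5)·(-2)·cov(D_1,D_2)
= 2.25·361 + 4·100 + 6·95 = 1782.25

1782.2500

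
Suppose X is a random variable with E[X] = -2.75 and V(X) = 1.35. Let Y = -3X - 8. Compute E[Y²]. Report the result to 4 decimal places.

12.2125

E[-3X - 8] = -3·-2.75 − 8 = 0.25
V(-3X - 8) = (-3)²·1.35 = 12.15
E[Y²] = V(Y) + (E[Y])² = 12.15 + (0.25)² = 12.2125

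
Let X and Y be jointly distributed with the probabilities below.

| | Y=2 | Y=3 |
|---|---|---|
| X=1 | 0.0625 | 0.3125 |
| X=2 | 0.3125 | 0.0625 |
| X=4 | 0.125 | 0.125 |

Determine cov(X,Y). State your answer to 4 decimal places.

E[X] = 2.125,  E[Y] = 2.5
E[XY] = 5.1875
cov(X,Y) = E[XY] − E[X]E[Y] = 5.1875 − (2.125)(2.5) = -0.125

-0.1250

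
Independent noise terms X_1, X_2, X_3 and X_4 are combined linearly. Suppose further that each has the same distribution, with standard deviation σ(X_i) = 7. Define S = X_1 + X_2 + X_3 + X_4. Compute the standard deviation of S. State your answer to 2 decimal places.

Var(X_i) = (7)² = 49
By independence, Var(S) = (1)²Var(X_1) + (1)²Var(X_2) + (1)²Var(X_3) + (1)²Var(X_4)
= (1)²·49 + (1)²·49 + (1)²·49 + (1)²·49 = 196
σ(S) = √196 ≈ 14.00

14.00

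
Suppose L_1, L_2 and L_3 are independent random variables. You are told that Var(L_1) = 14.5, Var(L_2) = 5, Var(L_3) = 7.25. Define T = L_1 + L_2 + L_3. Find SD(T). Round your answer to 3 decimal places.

By independence, Var(T) = (1)²Var(L_1) + (1)²Var(L_2) + (1)²Var(L_3)
= (1)²·14.5 + (1)²·5 + (1)²·7.25 = 26.75
SD(T) = √26.75 ≈ 5.172

5.172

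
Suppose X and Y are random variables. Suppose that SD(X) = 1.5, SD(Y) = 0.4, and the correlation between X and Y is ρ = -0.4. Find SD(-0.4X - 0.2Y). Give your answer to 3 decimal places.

var(X) = (1.5)² = 2.25;  var(Y) = (0.4)² = 0.16
Cov(X,Y) = ρ·SD(X)·SD(Y) = -0.4·1.5·0.4 = -0.24
var(-0.4X - 0.2Y) = (-0.4)²·var(X) + (-0.2)²·var(Y) + 2·(-0.4)·(-0.2)·Cov(X,Y)
= 0.16·2.25 + 0.04·0.16 + 0.16·-0.24 = 0.328
SD(-0.4X - 0.2Y) = √0.328 ≈ 0.573

0.573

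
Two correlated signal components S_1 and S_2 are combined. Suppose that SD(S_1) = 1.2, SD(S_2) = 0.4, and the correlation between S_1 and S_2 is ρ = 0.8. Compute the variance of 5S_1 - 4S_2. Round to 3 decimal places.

23.200

Var(S_1) = (1.2)² = 1.44;  Var(S_2) = (0.4)² = 0.16
cov(S_1,S_2) = ρ·SD(S_1)·SD(S_2) = 0.8·1.2·0.4 = 0.384
Var(5S_1 - 4S_2) = (5)²·Var(S_1) + (-4)²·Var(S_2) + 2·(5)·(-4)·cov(S_1,S_2)
= 25·1.44 + 16·0.16 + -40·0.384 = 23.2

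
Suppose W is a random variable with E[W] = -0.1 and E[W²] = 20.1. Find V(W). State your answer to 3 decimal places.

20.090

V(W) = 20.1 − (-0.1)² = 20.09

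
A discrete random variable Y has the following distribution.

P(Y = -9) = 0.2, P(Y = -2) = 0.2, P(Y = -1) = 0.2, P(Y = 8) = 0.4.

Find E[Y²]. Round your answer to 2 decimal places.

E[Y²] = (-9)²(0.2) + (-2)²(0.2) + (-1)²(0.2) + (8)²(0.4) = 42.8

42.80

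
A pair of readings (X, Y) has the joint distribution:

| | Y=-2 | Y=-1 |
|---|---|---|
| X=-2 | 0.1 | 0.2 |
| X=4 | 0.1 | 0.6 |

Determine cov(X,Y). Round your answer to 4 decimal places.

E[X] = 2.2,  E[Y] = -1.2
E[XY] = -2.4
cov(X,Y) = E[XY] − E[X]E[Y] = -2.4 − (2.2)(-1.2) = 0.24

0.2400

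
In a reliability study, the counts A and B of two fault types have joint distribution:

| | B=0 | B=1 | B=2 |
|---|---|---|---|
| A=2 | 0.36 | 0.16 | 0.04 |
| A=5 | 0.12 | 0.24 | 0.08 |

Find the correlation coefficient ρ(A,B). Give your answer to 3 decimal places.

E[A] = 3.32,  E[B] = 0.64
E[AB] = 2.48
Cov(A,B) = E[AB] − E[A]E[B] = 2.48 − (3.32)(0.64) = 0.3552
V(A) = 2.2176,  V(B) = 0.4704
ρ = 0.3552 / √(2.2176·0.4704) ≈ 0.348

0.348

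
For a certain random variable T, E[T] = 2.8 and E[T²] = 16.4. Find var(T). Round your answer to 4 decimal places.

var(T) = 16.4 − (2.8)² = 8.56

8.5600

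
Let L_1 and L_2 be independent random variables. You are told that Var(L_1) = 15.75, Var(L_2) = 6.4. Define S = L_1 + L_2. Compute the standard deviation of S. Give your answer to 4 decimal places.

By independence, Var(S) = (1)²Var(L_1) + (1)²Var(L_2)
= (1)²·15.75 + (1)²·6.4 = 22.15
SD(S) = √22.15 ≈ 4.7064

4.7064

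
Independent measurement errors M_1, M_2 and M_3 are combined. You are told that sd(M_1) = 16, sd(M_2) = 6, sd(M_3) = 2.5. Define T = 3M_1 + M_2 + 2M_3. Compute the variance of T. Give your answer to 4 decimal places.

Var(M_1) = 256, Var(M_2) = 36, Var(M_3) = 6.25
By independence, Var(T) = (3)²Var(M_1) + (1)²Var(M_2) + (2)²Var(M_3)
= (3)²·256 + (1)²·36 + (2)²·6.25 = 2365

2365.0000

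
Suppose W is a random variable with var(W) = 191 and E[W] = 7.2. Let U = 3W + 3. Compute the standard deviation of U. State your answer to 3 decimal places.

var(3W + 3) = (3)²·191 = 1719
σ(U) = √1719 ≈ 41.461

41.461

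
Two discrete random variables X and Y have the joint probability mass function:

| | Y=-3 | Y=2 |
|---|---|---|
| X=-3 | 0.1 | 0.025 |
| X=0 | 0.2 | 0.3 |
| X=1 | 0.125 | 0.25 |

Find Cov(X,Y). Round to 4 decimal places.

E[X] = 0,  E[Y] = -0.125
E[XY] = 0.875
Cov(X,Y) = E[XY] − E[X]E[Y] = 0.875 − (0)(-0.125) = 0.875

0.8750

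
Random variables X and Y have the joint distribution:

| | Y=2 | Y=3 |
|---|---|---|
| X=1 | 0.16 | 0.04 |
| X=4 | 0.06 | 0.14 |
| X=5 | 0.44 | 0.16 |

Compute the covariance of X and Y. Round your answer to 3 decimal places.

E[X] = 4,  E[Y] = 2.34
E[XY] = 9.4
cov(X,Y) = E[XY] − E[X]E[Y] = 9.4 − (4)(2.34) = 0.04

0.040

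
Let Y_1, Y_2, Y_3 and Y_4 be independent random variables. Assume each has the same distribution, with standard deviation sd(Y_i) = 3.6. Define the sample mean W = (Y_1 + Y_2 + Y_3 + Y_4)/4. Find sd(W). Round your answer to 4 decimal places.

1.8000

var(Y_i) = (3.6)² = 12.96
By independence, var(W) = (0.25)²var(Y_1) + (0.25)²var(Y_2) + (0.25)²var(Y_3) + (0.25)²var(Y_4)
= (0.25)²·12.96 + (0.25)²·12.96 + (0.25)²·12.96 + (0.25)²·12.96 = 3.24
sd(W) = √3.24 ≈ 1.8000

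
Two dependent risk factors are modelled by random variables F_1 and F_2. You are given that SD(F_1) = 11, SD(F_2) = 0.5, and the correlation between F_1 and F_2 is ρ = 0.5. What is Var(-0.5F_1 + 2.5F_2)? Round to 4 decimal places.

Var(F_1) = (11)² = 121;  Var(F_2) = (0.5)² = 0.25
Cov(F_1,F_2) = ρ·SD(F_1)·SD(F_2) = 0.5·11·0.5 = 2.75
Var(-0.5F_1 + 2.5F_2) = (-0.5)²·Var(F_1) + (2.5)²·Var(F_2) + 2·(-0.5)·(2.5)·Cov(F_1,F_2)
= 0.25·121 + 6.25·0.25 + -2.5·2.75 = 24.9375

24.9375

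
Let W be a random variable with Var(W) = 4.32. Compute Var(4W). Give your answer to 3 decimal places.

69.120

Var(4W) = (4)²·Var(W) = 16·4.32 = 69.12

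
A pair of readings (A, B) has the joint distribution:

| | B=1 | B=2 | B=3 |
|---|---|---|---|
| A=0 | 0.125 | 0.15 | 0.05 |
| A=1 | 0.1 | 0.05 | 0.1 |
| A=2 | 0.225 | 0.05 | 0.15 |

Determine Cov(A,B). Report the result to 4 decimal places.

0.0150

E[A] = 1.1,  E[B] = 1.85
E[AB] = 2.05
Cov(A,B) = E[AB] − E[A]E[B] = 2.05 − (1.1)(1.85) = 0.015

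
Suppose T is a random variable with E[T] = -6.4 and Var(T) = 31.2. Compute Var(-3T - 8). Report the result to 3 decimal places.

280.800

Var(-3T - 8) = (-3)²·Var(T) = 9·31.2 = 280.8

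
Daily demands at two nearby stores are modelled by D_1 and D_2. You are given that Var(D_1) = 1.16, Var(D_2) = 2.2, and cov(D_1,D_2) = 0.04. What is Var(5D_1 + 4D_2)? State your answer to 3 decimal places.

Var(5D_1 + 4D_2) = (5)²·Var(D_1) + (4)²·Var(D_2) + 2·(5)·(4)·cov(D_1,D_2)
= 25·1.16 + 16·2.2 + 40·0.04 = 65.8

65.800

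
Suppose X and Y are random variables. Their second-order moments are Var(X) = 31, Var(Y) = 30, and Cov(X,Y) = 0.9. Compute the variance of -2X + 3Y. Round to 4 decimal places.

383.2000

Var(-2X + 3Y) = (-2)²·Var(X) + (3)²·Var(Y) + 2·(-2)·(3)·Cov(X,Y)
= 4·31 + 9·30 + -12·0.9 = 383.2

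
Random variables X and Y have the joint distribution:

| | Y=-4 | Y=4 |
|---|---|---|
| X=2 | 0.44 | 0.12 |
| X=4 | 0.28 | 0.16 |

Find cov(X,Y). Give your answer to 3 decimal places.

E[X] = 2.88,  E[Y] = -1.76
E[XY] = -4.48
cov(X,Y) = E[XY] − E[X]E[Y] = -4.48 − (2.88)(-1.76) = 0.5888

0.589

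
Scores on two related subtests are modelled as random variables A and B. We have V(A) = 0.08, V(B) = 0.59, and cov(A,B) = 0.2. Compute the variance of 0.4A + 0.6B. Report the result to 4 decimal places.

0.3212

V(0.4A + 0.6B) = (0.4)²·V(A) + (0.6)²·V(B) + 2·(0.4)·(0.6)·cov(A,B)
= 0.16·0.08 + 0.36·0.59 + 0.48·0.2 = 0.3212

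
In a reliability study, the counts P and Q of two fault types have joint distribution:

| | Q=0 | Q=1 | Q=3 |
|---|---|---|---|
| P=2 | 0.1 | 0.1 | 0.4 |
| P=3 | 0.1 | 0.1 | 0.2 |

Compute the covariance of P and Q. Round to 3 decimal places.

E[P] = 2.4,  E[Q] = 2
E[PQ] = 4.7
cov(P,Q) = E[PQ] − E[P]E[Q] = 4.7 − (2.4)(2) = -0.1

-0.100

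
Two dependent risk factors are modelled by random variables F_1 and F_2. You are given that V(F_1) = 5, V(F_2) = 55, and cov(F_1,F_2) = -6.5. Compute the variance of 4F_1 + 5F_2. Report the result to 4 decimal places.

1195.0000

V(4F_1 + 5F_2) = (4)²·V(F_1) + (5)²·V(F_2) + 2·(4)·(5)·cov(F_1,F_2)
= 16·5 + 25·55 + 40·-6.5 = 1195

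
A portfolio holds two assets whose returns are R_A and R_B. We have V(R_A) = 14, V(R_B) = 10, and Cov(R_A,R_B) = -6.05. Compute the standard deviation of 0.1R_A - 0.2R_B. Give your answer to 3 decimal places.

0.884

V(0.1R_A - 0.2R_B) = (0.1)²·V(R_A) + (-0.2)²·V(R_B) + 2·(0.1)·(-0.2)·Cov(R_A,R_B)
= 0.01·14 + 0.04·10 + -0.04·-6.05 = 0.782
σ(0.1R_A - 0.2R_B) = √0.782 ≈ 0.884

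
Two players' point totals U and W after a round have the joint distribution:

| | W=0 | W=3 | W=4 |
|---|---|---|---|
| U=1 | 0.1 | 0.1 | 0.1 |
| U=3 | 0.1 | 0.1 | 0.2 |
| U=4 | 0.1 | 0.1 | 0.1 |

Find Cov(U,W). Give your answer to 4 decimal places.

0.0500

E[U] = 2.7,  E[W] = 2.5
E[UW] = 6.8
Cov(U,W) = E[UW] − E[U]E[W] = 6.8 − (2.7)(2.5) = 0.05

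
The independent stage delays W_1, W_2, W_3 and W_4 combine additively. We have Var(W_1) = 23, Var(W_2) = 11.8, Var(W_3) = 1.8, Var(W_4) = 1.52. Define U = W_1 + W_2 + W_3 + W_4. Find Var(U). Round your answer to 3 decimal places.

38.120

By independence, Var(U) = (1)²Var(W_1) + (1)²Var(W_2) + (1)²Var(W_3) + (1)²Var(W_4)
= (1)²·23 + (1)²·11.8 + (1)²·1.8 + (1)²·1.52 = 38.12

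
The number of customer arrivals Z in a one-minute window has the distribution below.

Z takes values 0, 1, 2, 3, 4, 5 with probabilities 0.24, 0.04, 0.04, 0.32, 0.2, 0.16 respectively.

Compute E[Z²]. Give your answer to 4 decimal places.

10.2800

E[Z²] = (0)²(0.24) + (1)²(0.04) + (2)²(0.04) + (3)²(0.32) + (4)²(0.2) + (5)²(0.16) = 10.28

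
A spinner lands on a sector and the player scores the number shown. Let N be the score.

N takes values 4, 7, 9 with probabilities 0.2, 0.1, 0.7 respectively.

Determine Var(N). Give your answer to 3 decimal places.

3.960

E[N] = (4)(0.2) + (7)(0.1) + (9)(0.7) = 7.8
E[N²] = (4)²(0.2) + (7)²(0.1) + (9)²(0.7) = 64.8
Var(N) = E[N²] − (E[N])² = 64.8 − (7.8)² = 3.96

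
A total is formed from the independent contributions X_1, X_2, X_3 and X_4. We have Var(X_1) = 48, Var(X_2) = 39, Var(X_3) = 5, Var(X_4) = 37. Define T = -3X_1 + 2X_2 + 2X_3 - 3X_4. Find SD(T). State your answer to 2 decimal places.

By independence, Var(T) = (-3)²Var(X_1) + (2)²Var(X_2) + (2)²Var(X_3) + (-3)²Var(X_4)
= (-3)²·48 + (2)²·39 + (2)²·5 + (-3)²·37 = 941
SD(T) = √941 ≈ 30.68

30.68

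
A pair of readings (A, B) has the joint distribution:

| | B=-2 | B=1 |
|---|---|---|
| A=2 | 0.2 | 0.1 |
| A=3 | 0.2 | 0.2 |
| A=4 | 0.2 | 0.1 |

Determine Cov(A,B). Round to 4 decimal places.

0.0000

E[A] = 3,  E[B] = -0.8
E[AB] = -2.4
Cov(A,B) = E[AB] − E[A]E[B] = -2.4 − (3)(-0.8) = 0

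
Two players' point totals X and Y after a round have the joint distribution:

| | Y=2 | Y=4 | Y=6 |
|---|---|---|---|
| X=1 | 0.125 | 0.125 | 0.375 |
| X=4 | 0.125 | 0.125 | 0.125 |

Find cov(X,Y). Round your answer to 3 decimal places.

E[X] = 2.125,  E[Y] = 4.5
E[XY] = 9
cov(X,Y) = E[XY] − E[X]E[Y] = 9 − (2.125)(4.5) = -0.5625

-0.563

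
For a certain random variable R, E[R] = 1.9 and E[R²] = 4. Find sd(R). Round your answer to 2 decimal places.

V(R) = 4 − (1.9)² = 0.39
sd(R) = √0.39 ≈ 0.62

0.62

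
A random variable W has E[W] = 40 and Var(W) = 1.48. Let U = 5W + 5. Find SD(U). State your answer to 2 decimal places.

Var(5W + 5) = (5)²·1.48 = 37
SD(U) = √37 ≈ 6.08

6.08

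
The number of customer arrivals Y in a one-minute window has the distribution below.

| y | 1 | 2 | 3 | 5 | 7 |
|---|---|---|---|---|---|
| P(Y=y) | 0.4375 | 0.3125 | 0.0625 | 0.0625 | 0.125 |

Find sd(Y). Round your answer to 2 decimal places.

E[Y] = (1)(0.4375) + (2)(0.3125) + (3)(0.0625) + (5)(0.0625) + (7)(0.125) = 2.4375
E[Y²] = (1)²(0.4375) + (2)²(0.3125) + (3)²(0.0625) + (5)²(0.0625) + (7)²(0.125) = 9.9375
Var(Y) = E[Y²] − (E[Y])² = 9.9375 − (2.4375)² = 3.99609375
sd(Y) = √3.99609375 ≈ 2.00

2.00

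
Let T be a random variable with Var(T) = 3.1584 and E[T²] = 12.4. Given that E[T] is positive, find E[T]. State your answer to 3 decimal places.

3.040

(E[T])² = E[T²] − Var(T) = 12.4 − 3.1584 = 9.2416
E[T] = √9.2416 = 3.04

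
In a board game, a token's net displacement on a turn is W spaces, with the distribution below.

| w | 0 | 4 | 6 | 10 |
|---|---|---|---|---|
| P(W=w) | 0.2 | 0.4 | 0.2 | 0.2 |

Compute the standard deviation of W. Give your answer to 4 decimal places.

E[W] = (0)(0.2) + (4)(0.4) + (6)(0.2) + (10)(0.2) = 4.8
E[W²] = (0)²(0.2) + (4)²(0.4) + (6)²(0.2) + (10)²(0.2) = 33.6
var(W) = E[W²] − (E[W])² = 33.6 − (4.8)² = 10.56
σ(W) = √10.56 ≈ 3.2496

3.2496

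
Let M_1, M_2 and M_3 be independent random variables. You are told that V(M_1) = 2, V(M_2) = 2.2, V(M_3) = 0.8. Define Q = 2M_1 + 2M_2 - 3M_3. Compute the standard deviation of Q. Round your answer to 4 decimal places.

4.8990

By independence, V(Q) = (2)²V(M_1) + (2)²V(M_2) + (-3)²V(M_3)
= (2)²·2 + (2)²·2.2 + (-3)²·0.8 = 24
σ(Q) = √24 ≈ 4.8990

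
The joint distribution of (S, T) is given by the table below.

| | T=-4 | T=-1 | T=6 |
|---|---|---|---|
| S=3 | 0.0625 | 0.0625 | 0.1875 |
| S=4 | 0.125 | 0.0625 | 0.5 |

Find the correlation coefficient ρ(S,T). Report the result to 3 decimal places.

E[S] = 3.6875,  E[T] = 3.25
E[ST] = 12.1875
Cov(S,T) = E[ST] − E[S]E[T] = 12.1875 − (3.6875)(3.25) = 0.203125
Var(S) = 0.21484375,  Var(T) = 17.3125
ρ = 0.203125 / √(0.21484375·17.3125) ≈ 0.105

0.105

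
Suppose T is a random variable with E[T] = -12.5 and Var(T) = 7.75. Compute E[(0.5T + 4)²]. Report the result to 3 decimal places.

E[0.5T + 4] = 0.5·-12.5 + 4 = -2.25
Var(0.5T + 4) = (0.5)²·7.75 = 1.9375
E[(0.5T + 4)²] = Var((0.5T + 4)) + (E[(0.5T + 4)])² = 1.9375 + (-2.25)² = 7

7.000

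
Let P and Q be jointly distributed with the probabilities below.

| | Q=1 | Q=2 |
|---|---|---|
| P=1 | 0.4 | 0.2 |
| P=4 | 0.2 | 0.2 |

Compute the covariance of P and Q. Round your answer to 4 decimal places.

0.1200

E[P] = 2.2,  E[Q] = 1.4
E[PQ] = 3.2
Cov(P,Q) = E[PQ] − E[P]E[Q] = 3.2 − (2.2)(1.4) = 0.12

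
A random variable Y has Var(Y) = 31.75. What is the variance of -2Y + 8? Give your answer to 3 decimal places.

127.000

Var(-2Y + 8) = (-2)²·Var(Y) = 4·31.75 = 127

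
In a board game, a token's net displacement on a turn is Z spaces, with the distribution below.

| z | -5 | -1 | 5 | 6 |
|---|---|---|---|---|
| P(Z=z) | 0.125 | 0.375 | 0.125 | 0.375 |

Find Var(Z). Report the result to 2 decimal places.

E[Z] = (-5)(0.125) + (-1)(0.375) + (5)(0.125) + (6)(0.375) = 1.875
E[Z²] = (-5)²(0.125) + (-1)²(0.375) + (5)²(0.125) + (6)²(0.375) = 20.125
Var(Z) = E[Z²] − (E[Z])² = 20.125 − (1.875)² = 16.609375

16.61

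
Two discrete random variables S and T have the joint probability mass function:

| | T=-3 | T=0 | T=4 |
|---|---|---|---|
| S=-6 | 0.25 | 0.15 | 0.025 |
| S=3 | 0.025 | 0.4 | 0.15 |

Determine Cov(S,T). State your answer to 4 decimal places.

E[S] = -0.825,  E[T] = -0.125
E[ST] = 5.475
Cov(S,T) = E[ST] − E[S]E[T] = 5.475 − (-0.825)(-0.125) = 5.371875

5.3719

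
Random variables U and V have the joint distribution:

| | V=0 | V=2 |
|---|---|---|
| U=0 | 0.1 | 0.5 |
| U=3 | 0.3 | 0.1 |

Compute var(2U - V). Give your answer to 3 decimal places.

12.960

E[U] = 1.2,  E[V] = 1.2,  E[UV] = 0.6
var(U) = 3.6 − (1.2)² = 2.16;  var(V) = 2.4 − (1.2)² = 0.96
cov(U,V) = 0.6 − (1.2)(1.2) = -0.84
var(2U - V) = (2)²·2.16 + (-1)²·0.96 + 2·(2)·(-1)·-0.84 = 12.96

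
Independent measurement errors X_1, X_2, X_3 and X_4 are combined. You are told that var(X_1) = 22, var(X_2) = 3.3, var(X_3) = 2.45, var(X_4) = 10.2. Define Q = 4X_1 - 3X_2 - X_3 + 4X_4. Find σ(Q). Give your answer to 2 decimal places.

By independence, var(Q) = (4)²var(X_1) + (-3)²var(X_2) + (-1)²var(X_3) + (4)²var(X_4)
= (4)²·22 + (-3)²·3.3 + (-1)²·2.45 + (4)²·10.2 = 547.35
σ(Q) = √547.35 ≈ 23.40

23.40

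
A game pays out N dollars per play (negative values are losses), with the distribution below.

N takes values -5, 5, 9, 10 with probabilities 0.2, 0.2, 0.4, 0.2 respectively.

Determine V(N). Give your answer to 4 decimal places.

E[N] = (-5)(0.2) + (5)(0.2) + (9)(0.4) + (10)(0.2) = 5.6
E[N²] = (-5)²(0.2) + (5)²(0.2) + (9)²(0.4) + (10)²(0.2) = 62.4
V(N) = E[N²] − (E[N])² = 62.4 − (5.6)² = 31.04

31.0400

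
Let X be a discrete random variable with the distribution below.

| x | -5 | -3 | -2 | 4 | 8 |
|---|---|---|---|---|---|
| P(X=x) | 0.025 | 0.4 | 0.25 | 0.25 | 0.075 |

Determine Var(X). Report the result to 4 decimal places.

E[X] = (-5)(0.025) + (-3)(0.4) + (-2)(0.25) + (4)(0.25) + (8)(0.075) = -0.225
E[X²] = (-5)²(0.025) + (-3)²(0.4) + (-2)²(0.25) + (4)²(0.25) + (8)²(0.075) = 14.025
Var(X) = E[X²] − (E[X])² = 14.025 − (-0.225)² = 13.974375

13.9744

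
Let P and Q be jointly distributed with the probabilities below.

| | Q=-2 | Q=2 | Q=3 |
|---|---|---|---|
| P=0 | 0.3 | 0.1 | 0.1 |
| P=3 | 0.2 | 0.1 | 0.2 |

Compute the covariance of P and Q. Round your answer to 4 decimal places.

0.7500

E[P] = 1.5,  E[Q] = 0.3
E[PQ] = 1.2
cov(P,Q) = E[PQ] − E[P]E[Q] = 1.2 − (1.5)(0.3) = 0.75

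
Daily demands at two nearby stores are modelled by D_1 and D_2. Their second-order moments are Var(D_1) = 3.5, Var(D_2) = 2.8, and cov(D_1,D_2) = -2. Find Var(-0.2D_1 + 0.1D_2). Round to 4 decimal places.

Var(-0.2D_1 + 0.1D_2) = (-0.2)²·Var(D_1) + (0.1)²·Var(D_2) + 2·(-0.2)·(0.1)·cov(D_1,D_2)
= 0.04·3.5 + 0.01·2.8 + -0.04·-2 = 0.248

0.2480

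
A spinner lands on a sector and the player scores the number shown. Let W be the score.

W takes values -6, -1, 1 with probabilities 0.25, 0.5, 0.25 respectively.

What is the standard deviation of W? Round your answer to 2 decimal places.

E[W] = (-6)(0.25) + (-1)(0.5) + (1)(0.25) = -1.75
E[W²] = (-6)²(0.25) + (-1)²(0.5) + (1)²(0.25) = 9.75
Var(W) = E[W²] − (E[W])² = 9.75 − (-1.75)² = 6.6875
sd(W) = √6.6875 ≈ 2.59

2.59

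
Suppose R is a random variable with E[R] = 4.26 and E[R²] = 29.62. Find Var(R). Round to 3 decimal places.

11.472

Var(R) = 29.62 − (4.26)² = 11.4724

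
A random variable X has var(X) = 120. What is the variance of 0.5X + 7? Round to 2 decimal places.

var(0.5X + 7) = (0.5)²·var(X) = 0.25·120 = 30

30.00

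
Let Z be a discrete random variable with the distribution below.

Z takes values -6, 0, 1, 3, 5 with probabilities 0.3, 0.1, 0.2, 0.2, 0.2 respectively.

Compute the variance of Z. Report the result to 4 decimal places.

17.8000

E[Z] = (-6)(0.3) + (0)(0.1) + (1)(0.2) + (3)(0.2) + (5)(0.2) = 0
E[Z²] = (-6)²(0.3) + (0)²(0.1) + (1)²(0.2) + (3)²(0.2) + (5)²(0.2) = 17.8
var(Z) = E[Z²] − (E[Z])² = 17.8 − (0)² = 17.8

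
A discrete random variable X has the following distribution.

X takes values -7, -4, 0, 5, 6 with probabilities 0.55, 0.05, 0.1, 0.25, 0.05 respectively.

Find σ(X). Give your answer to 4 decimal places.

E[X] = (-7)(0.55) + (-4)(0.05) + (0)(0.1) + (5)(0.25) + (6)(0.05) = -2.5
E[X²] = (-7)²(0.55) + (-4)²(0.05) + (0)²(0.1) + (5)²(0.25) + (6)²(0.05) = 35.8
var(X) = E[X²] − (E[X])² = 35.8 − (-2.5)² = 29.55
σ(X) = √29.55 ≈ 5.4360

5.4360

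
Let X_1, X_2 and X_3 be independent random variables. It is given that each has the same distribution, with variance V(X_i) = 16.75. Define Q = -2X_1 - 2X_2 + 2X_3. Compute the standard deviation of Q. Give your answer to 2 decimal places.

14.18

By independence, V(Q) = (-2)²V(X_1) + (-2)²V(X_2) + (2)²V(X_3)
= (-2)²·16.75 + (-2)²·16.75 + (2)²·16.75 = 201
SD(Q) = √201 ≈ 14.18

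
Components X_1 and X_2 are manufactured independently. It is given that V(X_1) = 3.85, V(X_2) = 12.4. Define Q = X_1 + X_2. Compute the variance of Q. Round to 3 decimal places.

By independence, V(Q) = (1)²V(X_1) + (1)²V(X_2)
= (1)²·3.85 + (1)²·12.4 = 16.25

16.250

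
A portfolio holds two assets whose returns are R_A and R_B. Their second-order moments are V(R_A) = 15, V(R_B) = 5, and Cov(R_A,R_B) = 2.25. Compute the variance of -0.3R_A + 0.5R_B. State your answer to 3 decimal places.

V(-0.3R_A + 0.5R_B) = (-0.3)²·V(R_A) + (0.5)²·V(R_B) + 2·(-0.3)·(0.5)·Cov(R_A,R_B)
= 0.09·15 + 0.25·5 + -0.3·2.25 = 1.925

1.925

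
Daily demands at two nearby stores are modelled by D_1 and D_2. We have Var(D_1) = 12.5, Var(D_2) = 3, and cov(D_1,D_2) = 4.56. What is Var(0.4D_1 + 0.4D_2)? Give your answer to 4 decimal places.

Var(0.4D_1 + 0.4D_2) = (0.4)²·Var(D_1) + (0.4)²·Var(D_2) + 2·(0.4)·(0.4)·cov(D_1,D_2)
= 0.16·12.5 + 0.16·3 + 0.32·4.56 = 3.9392

3.9392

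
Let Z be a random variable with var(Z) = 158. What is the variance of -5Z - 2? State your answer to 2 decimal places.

var(-5Z - 2) = (-5)²·var(Z) = 25·158 = 3950

3950.00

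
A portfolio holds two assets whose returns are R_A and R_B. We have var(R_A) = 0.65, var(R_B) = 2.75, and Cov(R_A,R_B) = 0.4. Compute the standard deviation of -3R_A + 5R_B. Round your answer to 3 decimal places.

7.912

var(-3R_A + 5R_B) = (-3)²·var(R_A) + (5)²·var(R_B) + 2·(-3)·(5)·Cov(R_A,R_B)
= 9·0.65 + 25·2.75 + -30·0.4 = 62.6
SD(-3R_A + 5R_B) = √62.6 ≈ 7.912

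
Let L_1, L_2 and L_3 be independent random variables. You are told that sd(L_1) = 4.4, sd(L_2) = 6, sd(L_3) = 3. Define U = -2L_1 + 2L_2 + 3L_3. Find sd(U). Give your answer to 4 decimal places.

17.3908

Var(L_1) = 19.36, Var(L_2) = 36, Var(L_3) = 9
By independence, Var(U) = (-2)²Var(L_1) + (2)²Var(L_2) + (3)²Var(L_3)
= (-2)²·19.36 + (2)²·36 + (3)²·9 = 302.44
sd(U) = √302.44 ≈ 17.3908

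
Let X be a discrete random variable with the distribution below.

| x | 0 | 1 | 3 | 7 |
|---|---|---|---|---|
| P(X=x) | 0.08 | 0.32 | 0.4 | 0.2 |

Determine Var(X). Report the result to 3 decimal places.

E[X] = (0)(0.08) + (1)(0.32) + (3)(0.4) + (7)(0.2) = 2.92
E[X²] = (0)²(0.08) + (1)²(0.32) + (3)²(0.4) + (7)²(0.2) = 13.72
Var(X) = E[X²] − (E[X])² = 13.72 − (2.92)² = 5.1936

5.194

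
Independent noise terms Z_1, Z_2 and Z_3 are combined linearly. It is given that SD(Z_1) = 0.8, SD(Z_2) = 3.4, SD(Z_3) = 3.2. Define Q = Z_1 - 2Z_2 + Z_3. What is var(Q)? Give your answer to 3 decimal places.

57.120

var(Z_1) = 0.64, var(Z_2) = 11.56, var(Z_3) = 10.24
By independence, var(Q) = (1)²var(Z_1) + (-2)²var(Z_2) + (1)²var(Z_3)
= (1)²·0.64 + (-2)²·11.56 + (1)²·10.24 = 57.12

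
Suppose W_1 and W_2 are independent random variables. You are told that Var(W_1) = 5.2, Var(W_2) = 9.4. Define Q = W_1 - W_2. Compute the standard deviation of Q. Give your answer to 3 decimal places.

3.821

By independence, Var(Q) = (1)²Var(W_1) + (-1)²Var(W_2)
= (1)²·5.2 + (-1)²·9.4 = 14.6
SD(Q) = √14.6 ≈ 3.821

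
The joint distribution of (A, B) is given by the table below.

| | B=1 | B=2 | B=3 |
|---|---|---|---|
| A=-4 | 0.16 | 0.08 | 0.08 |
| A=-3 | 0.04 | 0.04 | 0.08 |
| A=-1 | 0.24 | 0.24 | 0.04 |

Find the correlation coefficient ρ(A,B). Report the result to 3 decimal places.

-0.141

E[A] = -2.28,  E[B] = 1.76
E[AB] = -4.16
Cov(A,B) = E[AB] − E[A]E[B] = -4.16 − (-2.28)(1.76) = -0.1472
var(A) = 1.8816,  var(B) = 0.5824
ρ = -0.1472 / √(1.8816·0.5824) ≈ -0.141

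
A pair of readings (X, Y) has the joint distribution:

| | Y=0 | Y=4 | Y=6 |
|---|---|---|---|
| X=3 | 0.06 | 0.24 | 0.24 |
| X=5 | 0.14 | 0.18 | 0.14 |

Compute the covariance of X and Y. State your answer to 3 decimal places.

-0.523

E[X] = 3.92,  E[Y] = 3.96
E[XY] = 15
Cov(X,Y) = E[XY] − E[X]E[Y] = 15 − (3.92)(3.96) = -0.5232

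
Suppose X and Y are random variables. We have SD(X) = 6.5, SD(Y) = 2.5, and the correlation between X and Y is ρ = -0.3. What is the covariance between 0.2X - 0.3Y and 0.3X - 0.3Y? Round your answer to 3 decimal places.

3.829

V(X) = (6.5)² = 42.25;  V(Y) = (2.5)² = 6.25
cov(X,Y) = ρ·SD(X)·SD(Y) = -0.3·6.5·2.5 = -4.875
cov(0.2X - 0.3Y, 0.3X - 0.3Y) = (0.2)(0.3)V(X) + (-0.3)(-0.3)V(Y) + [(0.2)(-0.3) + (-0.3)(0.3)]cov(X,Y)
= 0.06·42.25 + 0.09·6.25 + -0.15·-4.875 = 3.82875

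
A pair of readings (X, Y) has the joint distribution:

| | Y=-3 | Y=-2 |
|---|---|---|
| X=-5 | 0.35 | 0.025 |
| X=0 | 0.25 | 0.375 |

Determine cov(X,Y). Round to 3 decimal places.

E[X] = -1.875,  E[Y] = -2.6
E[XY] = 5.5
cov(X,Y) = E[XY] − E[X]E[Y] = 5.5 − (-1.875)(-2.6) = 0.625

0.625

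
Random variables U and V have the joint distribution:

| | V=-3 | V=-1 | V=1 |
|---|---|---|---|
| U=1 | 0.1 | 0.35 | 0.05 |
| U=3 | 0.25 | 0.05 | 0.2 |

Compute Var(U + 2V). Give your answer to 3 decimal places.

10.440

E[U] = 2,  E[V] = -1.2,  E[UV] = -2.4
Var(U) = 5 − (2)² = 1;  Var(V) = 3.8 − (-1.2)² = 2.36
cov(U,V) = -2.4 − (2)(-1.2) = 0
Var(U + 2V) = (1)²·1 + (2)²·2.36 + 2·(1)·(2)·0 = 10.44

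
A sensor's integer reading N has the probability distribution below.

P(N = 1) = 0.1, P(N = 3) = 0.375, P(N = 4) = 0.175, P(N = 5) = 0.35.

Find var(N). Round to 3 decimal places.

1.519

E[N] = (1)(0.1) + (3)(0.375) + (4)(0.175) + (5)(0.35) = 3.675
E[N²] = (1)²(0.1) + (3)²(0.375) + (4)²(0.175) + (5)²(0.35) = 15.025
var(N) = E[N²] − (E[N])² = 15.025 − (3.675)² = 1.519375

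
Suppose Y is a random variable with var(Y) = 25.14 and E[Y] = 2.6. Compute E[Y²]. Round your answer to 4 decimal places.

31.9000

E[Y²] = var(Y) + (E[Y])² = 25.14 + (2.6)² = 31.9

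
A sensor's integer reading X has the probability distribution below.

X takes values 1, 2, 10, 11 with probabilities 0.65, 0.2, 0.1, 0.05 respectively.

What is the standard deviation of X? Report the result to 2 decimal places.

E[X] = (1)(0.65) + (2)(0.2) + (10)(0.1) + (11)(0.05) = 2.6
E[X²] = (1)²(0.65) + (2)²(0.2) + (10)²(0.1) + (11)²(0.05) = 17.5
var(X) = E[X²] − (E[X])² = 17.5 − (2.6)² = 10.74
sd(X) = √10.74 ≈ 3.28

3.28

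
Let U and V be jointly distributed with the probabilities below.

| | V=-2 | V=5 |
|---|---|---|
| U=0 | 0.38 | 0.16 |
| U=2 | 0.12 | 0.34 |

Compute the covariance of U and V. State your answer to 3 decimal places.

1.540

E[U] = 0.92,  E[V] = 1.5
E[UV] = 2.92
Cov(U,V) = E[UV] − E[U]E[V] = 2.92 − (0.92)(1.5) = 1.54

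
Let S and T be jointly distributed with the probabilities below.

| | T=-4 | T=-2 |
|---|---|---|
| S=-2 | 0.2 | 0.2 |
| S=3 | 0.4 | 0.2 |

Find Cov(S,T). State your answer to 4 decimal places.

E[S] = 1,  E[T] = -3.2
E[ST] = -3.6
Cov(S,T) = E[ST] − E[S]E[T] = -3.6 − (1)(-3.2) = -0.4

-0.4000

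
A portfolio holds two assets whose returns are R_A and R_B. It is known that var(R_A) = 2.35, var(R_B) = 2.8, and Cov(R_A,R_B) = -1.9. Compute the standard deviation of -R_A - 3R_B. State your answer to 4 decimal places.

var(-R_A - 3R_B) = (-1)²·var(R_A) + (-3)²·var(R_B) + 2·(-1)·(-3)·Cov(R_A,R_B)
= 1·2.35 + 9·2.8 + 6·-1.9 = 16.15
σ(-R_A - 3R_B) = √16.15 ≈ 4.0187

4.0187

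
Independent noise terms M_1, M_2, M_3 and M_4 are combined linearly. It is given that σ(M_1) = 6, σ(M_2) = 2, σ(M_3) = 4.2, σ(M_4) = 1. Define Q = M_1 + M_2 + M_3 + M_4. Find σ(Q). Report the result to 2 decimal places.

7.66

var(M_1) = 36, var(M_2) = 4, var(M_3) = 17.64, var(M_4) = 1
By independence, var(Q) = (1)²var(M_1) + (1)²var(M_2) + (1)²var(M_3) + (1)²var(M_4)
= (1)²·36 + (1)²·4 + (1)²·17.64 + (1)²·1 = 58.64
σ(Q) = √58.64 ≈ 7.66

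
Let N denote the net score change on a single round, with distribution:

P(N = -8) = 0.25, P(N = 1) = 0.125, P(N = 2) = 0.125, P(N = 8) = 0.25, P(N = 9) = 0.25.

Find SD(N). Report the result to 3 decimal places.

6.781

E[N] = (-8)(0.25) + (1)(0.125) + (2)(0.125) + (8)(0.25) + (9)(0.25) = 2.625
E[N²] = (-8)²(0.25) + (1)²(0.125) + (2)²(0.125) + (8)²(0.25) + (9)²(0.25) = 52.875
Var(N) = E[N²] − (E[N])² = 52.875 − (2.625)² = 45.984375
SD(N) = √45.984375 ≈ 6.781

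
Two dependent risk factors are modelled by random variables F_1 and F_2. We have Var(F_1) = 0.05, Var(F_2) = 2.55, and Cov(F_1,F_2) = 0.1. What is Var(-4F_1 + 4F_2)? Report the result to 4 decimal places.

Var(-4F_1 + 4F_2) = (-4)²·Var(F_1) + (4)²·Var(F_2) + 2·(-4)·(4)·Cov(F_1,F_2)
= 16·0.05 + 16·2.55 + -32·0.1 = 38.4

38.4000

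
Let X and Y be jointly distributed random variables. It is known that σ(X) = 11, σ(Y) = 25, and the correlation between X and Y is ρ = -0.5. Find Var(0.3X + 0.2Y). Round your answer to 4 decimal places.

19.3900

Var(X) = (11)² = 121;  Var(Y) = (25)² = 625
Cov(X,Y) = ρ·σ(X)·σ(Y) = -0.5·11·25 = -137.5
Var(0.3X + 0.2Y) = (0.3)²·Var(X) + (0.2)²·Var(Y) + 2·(0.3)·(0.2)·Cov(X,Y)
= 0.09·121 + 0.04·625 + 0.12·-137.5 = 19.39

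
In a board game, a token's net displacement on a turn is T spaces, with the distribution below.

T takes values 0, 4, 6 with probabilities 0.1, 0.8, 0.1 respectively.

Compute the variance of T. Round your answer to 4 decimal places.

E[T] = (0)(0.1) + (4)(0.8) + (6)(0.1) = 3.8
E[T²] = (0)²(0.1) + (4)²(0.8) + (6)²(0.1) = 16.4
var(T) = E[T²] − (E[T])² = 16.4 − (3.8)² = 1.96

1.9600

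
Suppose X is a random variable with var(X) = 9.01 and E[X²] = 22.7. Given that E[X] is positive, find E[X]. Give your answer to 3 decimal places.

(E[X])² = E[X²] − var(X) = 22.7 − 9.01 = 13.69
E[X] = √13.69 = 3.7

3.700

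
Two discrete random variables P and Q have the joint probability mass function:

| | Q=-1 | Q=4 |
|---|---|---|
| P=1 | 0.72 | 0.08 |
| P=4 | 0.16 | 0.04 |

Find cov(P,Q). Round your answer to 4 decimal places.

E[P] = 1.6,  E[Q] = -0.4
E[PQ] = -0.4
cov(P,Q) = E[PQ] − E[P]E[Q] = -0.4 − (1.6)(-0.4) = 0.24

0.2400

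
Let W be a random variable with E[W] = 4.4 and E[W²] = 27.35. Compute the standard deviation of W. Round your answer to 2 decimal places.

2.83

Var(W) = 27.35 − (4.4)² = 7.99
sd(W) = √7.99 ≈ 2.83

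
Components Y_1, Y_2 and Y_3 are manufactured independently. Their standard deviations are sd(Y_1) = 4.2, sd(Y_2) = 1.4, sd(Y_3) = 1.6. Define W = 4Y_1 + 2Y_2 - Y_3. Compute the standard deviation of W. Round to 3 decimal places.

17.107

V(Y_1) = 17.64, V(Y_2) = 1.96, V(Y_3) = 2.56
By independence, V(W) = (4)²V(Y_1) + (2)²V(Y_2) + (-1)²V(Y_3)
= (4)²·17.64 + (2)²·1.96 + (-1)²·2.56 = 292.64
sd(W) = √292.64 ≈ 17.107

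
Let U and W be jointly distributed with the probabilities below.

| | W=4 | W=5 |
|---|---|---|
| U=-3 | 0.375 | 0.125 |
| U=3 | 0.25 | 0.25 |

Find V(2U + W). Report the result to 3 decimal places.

37.734

E[U] = 0,  E[W] = 4.375,  E[UW] = 0.375
V(U) = 9 − (0)² = 9;  V(W) = 19.375 − (4.375)² = 0.234375
cov(U,W) = 0.375 − (0)(4.375) = 0.375
V(2U + W) = (2)²·9 + (1)²·0.234375 + 2·(2)·(1)·0.375 = 37.734375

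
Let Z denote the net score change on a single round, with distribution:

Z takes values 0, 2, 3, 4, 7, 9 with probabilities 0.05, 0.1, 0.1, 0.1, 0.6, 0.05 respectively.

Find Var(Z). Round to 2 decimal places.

5.55

E[Z] = (0)(0.05) + (2)(0.1) + (3)(0.1) + (4)(0.1) + (7)(0.6) + (9)(0.05) = 5.55
E[Z²] = (0)²(0.05) + (2)²(0.1) + (3)²(0.1) + (4)²(0.1) + (7)²(0.6) + (9)²(0.05) = 36.35
Var(Z) = E[Z²] − (E[Z])² = 36.35 − (5.55)² = 5.5475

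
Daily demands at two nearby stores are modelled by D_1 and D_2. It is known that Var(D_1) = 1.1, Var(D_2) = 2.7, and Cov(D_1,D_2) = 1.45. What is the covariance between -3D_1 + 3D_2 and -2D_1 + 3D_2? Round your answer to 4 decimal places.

Cov(-3D_1 + 3D_2, -2D_1 + 3D_2) = (-3)(-2)Var(D_1) + (3)(3)Var(D_2) + [(-3)(3) + (3)(-2)]Cov(D_1,D_2)
= 6·1.1 + 9·2.7 + -15·1.45 = 9.15

9.1500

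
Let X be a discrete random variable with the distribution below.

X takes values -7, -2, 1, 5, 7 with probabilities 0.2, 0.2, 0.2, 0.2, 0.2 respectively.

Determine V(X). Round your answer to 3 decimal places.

24.960

E[X] = (-7)(0.2) + (-2)(0.2) + (1)(0.2) + (5)(0.2) + (7)(0.2) = 0.8
E[X²] = (-7)²(0.2) + (-2)²(0.2) + (1)²(0.2) + (5)²(0.2) + (7)²(0.2) = 25.6
V(X) = E[X²] − (E[X])² = 25.6 − (0.8)² = 24.96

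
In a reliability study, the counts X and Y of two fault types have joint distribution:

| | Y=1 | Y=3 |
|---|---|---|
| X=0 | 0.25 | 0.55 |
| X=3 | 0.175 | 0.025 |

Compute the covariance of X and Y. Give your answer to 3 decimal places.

E[X] = 0.6,  E[Y] = 2.15
E[XY] = 0.75
cov(X,Y) = E[XY] − E[X]E[Y] = 0.75 − (0.6)(2.15) = -0.54

-0.540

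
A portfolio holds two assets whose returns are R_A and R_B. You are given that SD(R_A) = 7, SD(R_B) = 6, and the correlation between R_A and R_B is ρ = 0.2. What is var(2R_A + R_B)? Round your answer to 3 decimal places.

265.600

var(R_A) = (7)² = 49;  var(R_B) = (6)² = 36
Cov(R_A,R_B) = ρ·SD(R_A)·SD(R_B) = 0.2·7·6 = 8.4
var(2R_A + R_B) = (2)²·var(R_A) + (1)²·var(R_B) + 2·(2)·(1)·Cov(R_A,R_B)
= 4·49 + 1·36 + 4·8.4 = 265.6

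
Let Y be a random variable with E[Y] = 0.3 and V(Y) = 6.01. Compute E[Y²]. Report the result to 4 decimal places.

6.1000

E[Y²] = V(Y) + (E[Y])² = 6.01 + (0.3)² = 6.1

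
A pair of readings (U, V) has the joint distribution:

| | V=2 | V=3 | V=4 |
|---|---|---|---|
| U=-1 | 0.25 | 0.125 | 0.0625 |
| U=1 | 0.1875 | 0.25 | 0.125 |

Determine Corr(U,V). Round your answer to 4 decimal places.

E[U] = 0.125,  E[V] = 2.75
E[UV] = 0.5
cov(U,V) = E[UV] − E[U]E[V] = 0.5 − (0.125)(2.75) = 0.15625
Var(U) = 0.984375,  Var(V) = 0.5625
ρ = 0.15625 / √(0.984375·0.5625) ≈ 0.2100

0.2100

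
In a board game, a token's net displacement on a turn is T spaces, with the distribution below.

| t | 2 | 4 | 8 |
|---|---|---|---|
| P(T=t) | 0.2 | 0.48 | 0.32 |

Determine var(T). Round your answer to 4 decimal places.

E[T] = (2)(0.2) + (4)(0.48) + (8)(0.32) = 4.88
E[T²] = (2)²(0.2) + (4)²(0.48) + (8)²(0.32) = 28.96
var(T) = E[T²] − (E[T])² = 28.96 − (4.88)² = 5.1456

5.1456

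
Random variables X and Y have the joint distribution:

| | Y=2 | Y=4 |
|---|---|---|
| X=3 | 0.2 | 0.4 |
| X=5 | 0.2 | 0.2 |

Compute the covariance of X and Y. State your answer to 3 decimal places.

-0.160

E[X] = 3.8,  E[Y] = 3.2
E[XY] = 12
Cov(X,Y) = E[XY] − E[X]E[Y] = 12 − (3.8)(3.2) = -0.16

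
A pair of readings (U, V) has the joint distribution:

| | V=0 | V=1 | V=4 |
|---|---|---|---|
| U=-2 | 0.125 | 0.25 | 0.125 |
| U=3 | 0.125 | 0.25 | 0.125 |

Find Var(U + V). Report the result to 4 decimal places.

8.5000

E[U] = 0.5,  E[V] = 1.5,  E[UV] = 0.75
Var(U) = 6.5 − (0.5)² = 6.25;  Var(V) = 4.5 − (1.5)² = 2.25
Cov(U,V) = 0.75 − (0.5)(1.5) = 0
Var(U + V) = (1)²·6.25 + (1)²·2.25 + 2·(1)·(1)·0 = 8.5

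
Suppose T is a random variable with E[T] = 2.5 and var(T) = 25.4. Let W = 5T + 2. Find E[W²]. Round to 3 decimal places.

E[5T + 2] = 5·2.5 + 2 = 14.5
var(5T + 2) = (5)²·25.4 = 635
E[W²] = var(W) + (E[W])² = 635 + (14.5)² = 845.25

845.250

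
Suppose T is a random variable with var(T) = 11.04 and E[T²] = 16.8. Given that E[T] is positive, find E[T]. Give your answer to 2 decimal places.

2.40

(E[T])² = E[T²] − var(T) = 16.8 − 11.04 = 5.76
E[T] = √5.76 = 2.4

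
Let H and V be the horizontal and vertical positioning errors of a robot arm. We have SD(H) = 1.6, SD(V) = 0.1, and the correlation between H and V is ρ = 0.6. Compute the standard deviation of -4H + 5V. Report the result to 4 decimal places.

6.1131

var(H) = (1.6)² = 2.56;  var(V) = (0.1)² = 0.01
Cov(H,V) = ρ·SD(H)·SD(V) = 0.6·1.6·0.1 = 0.096
var(-4H + 5V) = (-4)²·var(H) + (5)²·var(V) + 2·(-4)·(5)·Cov(H,V)
= 16·2.56 + 25·0.01 + -40·0.096 = 37.37
SD(-4H + 5V) = √37.37 ≈ 6.1131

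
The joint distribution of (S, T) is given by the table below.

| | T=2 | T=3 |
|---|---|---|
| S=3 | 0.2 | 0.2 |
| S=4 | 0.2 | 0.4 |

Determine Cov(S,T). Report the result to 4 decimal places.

0.0400

E[S] = 3.6,  E[T] = 2.6
E[ST] = 9.4
Cov(S,T) = E[ST] − E[S]E[T] = 9.4 − (3.6)(2.6) = 0.04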